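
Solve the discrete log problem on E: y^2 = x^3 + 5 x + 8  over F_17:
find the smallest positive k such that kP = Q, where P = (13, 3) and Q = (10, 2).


Enumerate multiples of P until we hit Q = (10, 2):
  1P = (13, 3)
  2P = (10, 15)
  3P = (10, 2)
Match found at i = 3.

k = 3


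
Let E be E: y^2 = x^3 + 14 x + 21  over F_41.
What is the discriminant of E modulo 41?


4 a^3 + 27 b^2 = 4*14^3 + 27*21^2 = 10976 + 11907 = 22883
Delta = -16 * (22883) = -366128
Delta mod 41 = 2

Delta = 2 (mod 41)


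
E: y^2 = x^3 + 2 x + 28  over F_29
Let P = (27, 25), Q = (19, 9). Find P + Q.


P != Q, so use the chord formula.
s = (y2 - y1) / (x2 - x1) = (13) / (21) mod 29 = 2
x3 = s^2 - x1 - x2 mod 29 = 2^2 - 27 - 19 = 16
y3 = s (x1 - x3) - y1 mod 29 = 2 * (27 - 16) - 25 = 26

P + Q = (16, 26)


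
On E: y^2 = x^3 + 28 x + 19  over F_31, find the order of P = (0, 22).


Compute successive multiples of P until we hit O:
  1P = (0, 22)
  2P = (25, 10)
  3P = (10, 20)
  4P = (26, 8)
  5P = (24, 10)
  6P = (15, 1)
  7P = (13, 21)
  8P = (7, 0)
  ... (continuing to 16P)
  16P = O

ord(P) = 16


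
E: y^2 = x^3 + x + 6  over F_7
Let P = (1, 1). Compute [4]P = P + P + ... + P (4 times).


k = 4 = 100_2 (binary, LSB first: 001)
Double-and-add from P = (1, 1):
  bit 0 = 0: acc unchanged = O
  bit 1 = 0: acc unchanged = O
  bit 2 = 1: acc = O + (4, 5) = (4, 5)

4P = (4, 5)


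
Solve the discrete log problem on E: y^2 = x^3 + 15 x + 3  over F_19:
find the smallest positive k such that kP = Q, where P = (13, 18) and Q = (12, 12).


Enumerate multiples of P until we hit Q = (12, 12):
  1P = (13, 18)
  2P = (18, 14)
  3P = (16, 11)
  4P = (6, 10)
  5P = (11, 6)
  6P = (12, 7)
  7P = (1, 0)
  8P = (12, 12)
Match found at i = 8.

k = 8


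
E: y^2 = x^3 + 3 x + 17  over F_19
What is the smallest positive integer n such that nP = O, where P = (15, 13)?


Compute successive multiples of P until we hit O:
  1P = (15, 13)
  2P = (13, 7)
  3P = (0, 13)
  4P = (4, 6)
  5P = (7, 18)
  6P = (6, 17)
  7P = (5, 10)
  8P = (16, 0)
  ... (continuing to 16P)
  16P = O

ord(P) = 16


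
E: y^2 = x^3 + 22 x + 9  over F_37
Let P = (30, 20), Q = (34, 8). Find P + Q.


P != Q, so use the chord formula.
s = (y2 - y1) / (x2 - x1) = (25) / (4) mod 37 = 34
x3 = s^2 - x1 - x2 mod 37 = 34^2 - 30 - 34 = 19
y3 = s (x1 - x3) - y1 mod 37 = 34 * (30 - 19) - 20 = 21

P + Q = (19, 21)


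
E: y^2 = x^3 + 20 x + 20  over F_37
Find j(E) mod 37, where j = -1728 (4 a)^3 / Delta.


Delta = -16(4 a^3 + 27 b^2) mod 37 = 33
-1728 * (4 a)^3 = -1728 * (4*20)^3 mod 37 = 8
j = 8 * 33^(-1) mod 37 = 35

j = 35 (mod 37)


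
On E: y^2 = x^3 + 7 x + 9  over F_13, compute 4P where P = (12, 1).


k = 4 = 100_2 (binary, LSB first: 001)
Double-and-add from P = (12, 1):
  bit 0 = 0: acc unchanged = O
  bit 1 = 0: acc unchanged = O
  bit 2 = 1: acc = O + (1, 11) = (1, 11)

4P = (1, 11)


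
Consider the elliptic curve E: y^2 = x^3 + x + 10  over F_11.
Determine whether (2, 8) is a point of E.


Check whether y^2 = x^3 + 1 x + 10 (mod 11) for (x, y) = (2, 8).
LHS: y^2 = 8^2 mod 11 = 9
RHS: x^3 + 1 x + 10 = 2^3 + 1*2 + 10 mod 11 = 9
LHS = RHS

Yes, on the curve


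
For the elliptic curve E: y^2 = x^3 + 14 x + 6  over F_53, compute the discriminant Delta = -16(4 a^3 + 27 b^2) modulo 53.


4 a^3 + 27 b^2 = 4*14^3 + 27*6^2 = 10976 + 972 = 11948
Delta = -16 * (11948) = -191168
Delta mod 53 = 3

Delta = 3 (mod 53)


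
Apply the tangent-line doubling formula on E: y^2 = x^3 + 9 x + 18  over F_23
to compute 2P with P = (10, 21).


Doubling: s = (3 x1^2 + a) / (2 y1)
s = (3*10^2 + 9) / (2*21) mod 23 = 9
x3 = s^2 - 2 x1 mod 23 = 9^2 - 2*10 = 15
y3 = s (x1 - x3) - y1 mod 23 = 9 * (10 - 15) - 21 = 3

2P = (15, 3)


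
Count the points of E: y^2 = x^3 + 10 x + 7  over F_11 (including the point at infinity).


For each x in F_11, count y with y^2 = x^3 + 10 x + 7 mod 11:
  x = 3: RHS = 9, y in [3, 8]  -> 2 point(s)
  x = 4: RHS = 1, y in [1, 10]  -> 2 point(s)
  x = 8: RHS = 5, y in [4, 7]  -> 2 point(s)
  x = 9: RHS = 1, y in [1, 10]  -> 2 point(s)
Affine points: 8. Add the point at infinity: total = 9.

#E(F_11) = 9


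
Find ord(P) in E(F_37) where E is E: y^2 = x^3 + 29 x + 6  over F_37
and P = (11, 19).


Compute successive multiples of P until we hit O:
  1P = (11, 19)
  2P = (18, 12)
  3P = (9, 16)
  4P = (10, 1)
  5P = (7, 16)
  6P = (8, 11)
  7P = (21, 16)
  8P = (21, 21)
  ... (continuing to 15P)
  15P = O

ord(P) = 15


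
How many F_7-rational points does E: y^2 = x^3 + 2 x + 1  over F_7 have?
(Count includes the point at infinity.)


For each x in F_7, count y with y^2 = x^3 + 2 x + 1 mod 7:
  x = 0: RHS = 1, y in [1, 6]  -> 2 point(s)
  x = 1: RHS = 4, y in [2, 5]  -> 2 point(s)
Affine points: 4. Add the point at infinity: total = 5.

#E(F_7) = 5


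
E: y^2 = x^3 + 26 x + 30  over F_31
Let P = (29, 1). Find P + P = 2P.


Doubling: s = (3 x1^2 + a) / (2 y1)
s = (3*29^2 + 26) / (2*1) mod 31 = 19
x3 = s^2 - 2 x1 mod 31 = 19^2 - 2*29 = 24
y3 = s (x1 - x3) - y1 mod 31 = 19 * (29 - 24) - 1 = 1

2P = (24, 1)


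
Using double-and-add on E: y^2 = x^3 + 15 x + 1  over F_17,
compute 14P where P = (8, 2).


k = 14 = 1110_2 (binary, LSB first: 0111)
Double-and-add from P = (8, 2):
  bit 0 = 0: acc unchanged = O
  bit 1 = 1: acc = O + (9, 10) = (9, 10)
  bit 2 = 1: acc = (9, 10) + (0, 16) = (16, 6)
  bit 3 = 1: acc = (16, 6) + (1, 0) = (9, 7)

14P = (9, 7)


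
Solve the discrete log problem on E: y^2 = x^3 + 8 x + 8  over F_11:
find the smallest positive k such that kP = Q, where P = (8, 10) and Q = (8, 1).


Enumerate multiples of P until we hit Q = (8, 1):
  1P = (8, 10)
  2P = (7, 0)
  3P = (8, 1)
Match found at i = 3.

k = 3


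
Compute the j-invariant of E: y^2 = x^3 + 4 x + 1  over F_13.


Delta = -16(4 a^3 + 27 b^2) mod 13 = 9
-1728 * (4 a)^3 = -1728 * (4*4)^3 mod 13 = 1
j = 1 * 9^(-1) mod 13 = 3

j = 3 (mod 13)


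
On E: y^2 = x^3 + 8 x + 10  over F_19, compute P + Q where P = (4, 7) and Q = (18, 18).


P != Q, so use the chord formula.
s = (y2 - y1) / (x2 - x1) = (11) / (14) mod 19 = 13
x3 = s^2 - x1 - x2 mod 19 = 13^2 - 4 - 18 = 14
y3 = s (x1 - x3) - y1 mod 19 = 13 * (4 - 14) - 7 = 15

P + Q = (14, 15)


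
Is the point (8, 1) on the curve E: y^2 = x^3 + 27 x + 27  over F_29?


Check whether y^2 = x^3 + 27 x + 27 (mod 29) for (x, y) = (8, 1).
LHS: y^2 = 1^2 mod 29 = 1
RHS: x^3 + 27 x + 27 = 8^3 + 27*8 + 27 mod 29 = 1
LHS = RHS

Yes, on the curve


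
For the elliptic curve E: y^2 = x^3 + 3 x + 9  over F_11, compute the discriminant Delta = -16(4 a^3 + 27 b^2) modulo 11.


4 a^3 + 27 b^2 = 4*3^3 + 27*9^2 = 108 + 2187 = 2295
Delta = -16 * (2295) = -36720
Delta mod 11 = 9

Delta = 9 (mod 11)


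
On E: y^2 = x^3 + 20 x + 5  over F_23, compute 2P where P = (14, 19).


Doubling: s = (3 x1^2 + a) / (2 y1)
s = (3*14^2 + 20) / (2*19) mod 23 = 16
x3 = s^2 - 2 x1 mod 23 = 16^2 - 2*14 = 21
y3 = s (x1 - x3) - y1 mod 23 = 16 * (14 - 21) - 19 = 7

2P = (21, 7)


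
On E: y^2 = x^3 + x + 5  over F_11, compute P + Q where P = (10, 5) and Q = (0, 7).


P != Q, so use the chord formula.
s = (y2 - y1) / (x2 - x1) = (2) / (1) mod 11 = 2
x3 = s^2 - x1 - x2 mod 11 = 2^2 - 10 - 0 = 5
y3 = s (x1 - x3) - y1 mod 11 = 2 * (10 - 5) - 5 = 5

P + Q = (5, 5)


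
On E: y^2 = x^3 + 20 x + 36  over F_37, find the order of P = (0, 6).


Compute successive multiples of P until we hit O:
  1P = (0, 6)
  2P = (11, 25)
  3P = (14, 27)
  4P = (16, 7)
  5P = (33, 22)
  6P = (20, 0)
  7P = (33, 15)
  8P = (16, 30)
  ... (continuing to 12P)
  12P = O

ord(P) = 12


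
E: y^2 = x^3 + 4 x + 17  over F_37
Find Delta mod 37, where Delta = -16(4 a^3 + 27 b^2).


4 a^3 + 27 b^2 = 4*4^3 + 27*17^2 = 256 + 7803 = 8059
Delta = -16 * (8059) = -128944
Delta mod 37 = 1

Delta = 1 (mod 37)


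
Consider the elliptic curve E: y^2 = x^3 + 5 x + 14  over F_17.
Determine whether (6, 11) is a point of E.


Check whether y^2 = x^3 + 5 x + 14 (mod 17) for (x, y) = (6, 11).
LHS: y^2 = 11^2 mod 17 = 2
RHS: x^3 + 5 x + 14 = 6^3 + 5*6 + 14 mod 17 = 5
LHS != RHS

No, not on the curve


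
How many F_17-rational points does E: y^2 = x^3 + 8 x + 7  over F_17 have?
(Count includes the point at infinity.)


For each x in F_17, count y with y^2 = x^3 + 8 x + 7 mod 17:
  x = 1: RHS = 16, y in [4, 13]  -> 2 point(s)
  x = 4: RHS = 1, y in [1, 16]  -> 2 point(s)
  x = 5: RHS = 2, y in [6, 11]  -> 2 point(s)
  x = 6: RHS = 16, y in [4, 13]  -> 2 point(s)
  x = 7: RHS = 15, y in [7, 10]  -> 2 point(s)
  x = 9: RHS = 9, y in [3, 14]  -> 2 point(s)
  x = 10: RHS = 16, y in [4, 13]  -> 2 point(s)
  x = 11: RHS = 15, y in [7, 10]  -> 2 point(s)
  x = 13: RHS = 13, y in [8, 9]  -> 2 point(s)
  x = 15: RHS = 0, y in [0]  -> 1 point(s)
  x = 16: RHS = 15, y in [7, 10]  -> 2 point(s)
Affine points: 21. Add the point at infinity: total = 22.

#E(F_17) = 22


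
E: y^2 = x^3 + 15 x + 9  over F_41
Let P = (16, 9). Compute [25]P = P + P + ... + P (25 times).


k = 25 = 11001_2 (binary, LSB first: 10011)
Double-and-add from P = (16, 9):
  bit 0 = 1: acc = O + (16, 9) = (16, 9)
  bit 1 = 0: acc unchanged = (16, 9)
  bit 2 = 0: acc unchanged = (16, 9)
  bit 3 = 1: acc = (16, 9) + (12, 20) = (18, 17)
  bit 4 = 1: acc = (18, 17) + (33, 19) = (23, 37)

25P = (23, 37)


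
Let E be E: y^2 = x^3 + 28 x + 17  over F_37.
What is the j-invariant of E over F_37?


Delta = -16(4 a^3 + 27 b^2) mod 37 = 26
-1728 * (4 a)^3 = -1728 * (4*28)^3 mod 37 = 11
j = 11 * 26^(-1) mod 37 = 36

j = 36 (mod 37)


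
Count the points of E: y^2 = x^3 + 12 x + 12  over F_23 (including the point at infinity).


For each x in F_23, count y with y^2 = x^3 + 12 x + 12 mod 23:
  x = 0: RHS = 12, y in [9, 14]  -> 2 point(s)
  x = 1: RHS = 2, y in [5, 18]  -> 2 point(s)
  x = 3: RHS = 6, y in [11, 12]  -> 2 point(s)
  x = 4: RHS = 9, y in [3, 20]  -> 2 point(s)
  x = 5: RHS = 13, y in [6, 17]  -> 2 point(s)
  x = 6: RHS = 1, y in [1, 22]  -> 2 point(s)
  x = 7: RHS = 2, y in [5, 18]  -> 2 point(s)
  x = 11: RHS = 3, y in [7, 16]  -> 2 point(s)
  x = 14: RHS = 3, y in [7, 16]  -> 2 point(s)
  x = 15: RHS = 2, y in [5, 18]  -> 2 point(s)
  x = 17: RHS = 0, y in [0]  -> 1 point(s)
  x = 20: RHS = 18, y in [8, 15]  -> 2 point(s)
  x = 21: RHS = 3, y in [7, 16]  -> 2 point(s)
Affine points: 25. Add the point at infinity: total = 26.

#E(F_23) = 26


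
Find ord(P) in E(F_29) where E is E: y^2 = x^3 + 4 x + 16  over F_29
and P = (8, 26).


Compute successive multiples of P until we hit O:
  1P = (8, 26)
  2P = (20, 18)
  3P = (24, 4)
  4P = (22, 15)
  5P = (19, 22)
  6P = (11, 12)
  7P = (6, 13)
  8P = (21, 20)
  ... (continuing to 18P)
  18P = O

ord(P) = 18


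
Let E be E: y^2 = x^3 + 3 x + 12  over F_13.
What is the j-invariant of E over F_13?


Delta = -16(4 a^3 + 27 b^2) mod 13 = 11
-1728 * (4 a)^3 = -1728 * (4*3)^3 mod 13 = 12
j = 12 * 11^(-1) mod 13 = 7

j = 7 (mod 13)


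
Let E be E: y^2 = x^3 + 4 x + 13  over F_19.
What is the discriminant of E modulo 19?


4 a^3 + 27 b^2 = 4*4^3 + 27*13^2 = 256 + 4563 = 4819
Delta = -16 * (4819) = -77104
Delta mod 19 = 17

Delta = 17 (mod 19)


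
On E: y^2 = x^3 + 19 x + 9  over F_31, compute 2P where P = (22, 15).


Doubling: s = (3 x1^2 + a) / (2 y1)
s = (3*22^2 + 19) / (2*15) mod 31 = 17
x3 = s^2 - 2 x1 mod 31 = 17^2 - 2*22 = 28
y3 = s (x1 - x3) - y1 mod 31 = 17 * (22 - 28) - 15 = 7

2P = (28, 7)


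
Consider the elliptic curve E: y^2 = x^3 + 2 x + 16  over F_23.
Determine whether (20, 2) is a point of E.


Check whether y^2 = x^3 + 2 x + 16 (mod 23) for (x, y) = (20, 2).
LHS: y^2 = 2^2 mod 23 = 4
RHS: x^3 + 2 x + 16 = 20^3 + 2*20 + 16 mod 23 = 6
LHS != RHS

No, not on the curve


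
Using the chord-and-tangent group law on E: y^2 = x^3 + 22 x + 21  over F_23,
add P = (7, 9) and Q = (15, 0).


P != Q, so use the chord formula.
s = (y2 - y1) / (x2 - x1) = (14) / (8) mod 23 = 19
x3 = s^2 - x1 - x2 mod 23 = 19^2 - 7 - 15 = 17
y3 = s (x1 - x3) - y1 mod 23 = 19 * (7 - 17) - 9 = 8

P + Q = (17, 8)


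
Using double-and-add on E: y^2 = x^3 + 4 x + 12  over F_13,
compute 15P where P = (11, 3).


k = 15 = 1111_2 (binary, LSB first: 1111)
Double-and-add from P = (11, 3):
  bit 0 = 1: acc = O + (11, 3) = (11, 3)
  bit 1 = 1: acc = (11, 3) + (1, 2) = (4, 12)
  bit 2 = 1: acc = (4, 12) + (10, 5) = (0, 5)
  bit 3 = 1: acc = (0, 5) + (3, 5) = (10, 8)

15P = (10, 8)


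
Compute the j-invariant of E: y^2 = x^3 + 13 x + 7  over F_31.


Delta = -16(4 a^3 + 27 b^2) mod 31 = 13
-1728 * (4 a)^3 = -1728 * (4*13)^3 mod 31 = 29
j = 29 * 13^(-1) mod 31 = 7

j = 7 (mod 31)


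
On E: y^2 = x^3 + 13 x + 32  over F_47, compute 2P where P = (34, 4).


Doubling: s = (3 x1^2 + a) / (2 y1)
s = (3*34^2 + 13) / (2*4) mod 47 = 18
x3 = s^2 - 2 x1 mod 47 = 18^2 - 2*34 = 21
y3 = s (x1 - x3) - y1 mod 47 = 18 * (34 - 21) - 4 = 42

2P = (21, 42)


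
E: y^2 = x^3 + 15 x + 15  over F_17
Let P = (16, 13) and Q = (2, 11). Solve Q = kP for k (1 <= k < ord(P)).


Enumerate multiples of P until we hit Q = (2, 11):
  1P = (16, 13)
  2P = (6, 7)
  3P = (11, 7)
  4P = (3, 6)
  5P = (0, 10)
  6P = (10, 3)
  7P = (7, 2)
  8P = (2, 6)
  9P = (12, 6)
  10P = (8, 1)
  11P = (8, 16)
  12P = (12, 11)
  13P = (2, 11)
Match found at i = 13.

k = 13


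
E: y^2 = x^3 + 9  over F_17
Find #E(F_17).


For each x in F_17, count y with y^2 = x^3 + 0 x + 9 mod 17:
  x = 0: RHS = 9, y in [3, 14]  -> 2 point(s)
  x = 2: RHS = 0, y in [0]  -> 1 point(s)
  x = 3: RHS = 2, y in [6, 11]  -> 2 point(s)
  x = 5: RHS = 15, y in [7, 10]  -> 2 point(s)
  x = 6: RHS = 4, y in [2, 15]  -> 2 point(s)
  x = 13: RHS = 13, y in [8, 9]  -> 2 point(s)
  x = 14: RHS = 16, y in [4, 13]  -> 2 point(s)
  x = 15: RHS = 1, y in [1, 16]  -> 2 point(s)
  x = 16: RHS = 8, y in [5, 12]  -> 2 point(s)
Affine points: 17. Add the point at infinity: total = 18.

#E(F_17) = 18


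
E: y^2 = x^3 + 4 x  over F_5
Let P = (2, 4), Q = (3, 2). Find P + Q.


P != Q, so use the chord formula.
s = (y2 - y1) / (x2 - x1) = (3) / (1) mod 5 = 3
x3 = s^2 - x1 - x2 mod 5 = 3^2 - 2 - 3 = 4
y3 = s (x1 - x3) - y1 mod 5 = 3 * (2 - 4) - 4 = 0

P + Q = (4, 0)


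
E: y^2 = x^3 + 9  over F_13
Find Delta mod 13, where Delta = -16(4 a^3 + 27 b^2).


4 a^3 + 27 b^2 = 4*0^3 + 27*9^2 = 0 + 2187 = 2187
Delta = -16 * (2187) = -34992
Delta mod 13 = 4

Delta = 4 (mod 13)


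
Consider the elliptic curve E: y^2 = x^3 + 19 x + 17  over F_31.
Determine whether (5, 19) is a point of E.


Check whether y^2 = x^3 + 19 x + 17 (mod 31) for (x, y) = (5, 19).
LHS: y^2 = 19^2 mod 31 = 20
RHS: x^3 + 19 x + 17 = 5^3 + 19*5 + 17 mod 31 = 20
LHS = RHS

Yes, on the curve


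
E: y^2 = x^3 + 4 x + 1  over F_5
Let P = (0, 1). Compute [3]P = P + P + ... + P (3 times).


k = 3 = 11_2 (binary, LSB first: 11)
Double-and-add from P = (0, 1):
  bit 0 = 1: acc = O + (0, 1) = (0, 1)
  bit 1 = 1: acc = (0, 1) + (4, 1) = (1, 4)

3P = (1, 4)


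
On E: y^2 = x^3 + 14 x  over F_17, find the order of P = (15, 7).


Compute successive multiples of P until we hit O:
  1P = (15, 7)
  2P = (13, 4)
  3P = (4, 1)
  4P = (16, 11)
  5P = (2, 11)
  6P = (1, 7)
  7P = (1, 10)
  8P = (2, 6)
  ... (continuing to 13P)
  13P = O

ord(P) = 13


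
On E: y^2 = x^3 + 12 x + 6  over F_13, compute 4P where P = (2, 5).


k = 4 = 100_2 (binary, LSB first: 001)
Double-and-add from P = (2, 5):
  bit 0 = 0: acc unchanged = O
  bit 1 = 0: acc unchanged = O
  bit 2 = 1: acc = O + (7, 2) = (7, 2)

4P = (7, 2)


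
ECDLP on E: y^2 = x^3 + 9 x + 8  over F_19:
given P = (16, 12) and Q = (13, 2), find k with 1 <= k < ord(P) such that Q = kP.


Enumerate multiples of P until we hit Q = (13, 2):
  1P = (16, 12)
  2P = (13, 2)
Match found at i = 2.

k = 2


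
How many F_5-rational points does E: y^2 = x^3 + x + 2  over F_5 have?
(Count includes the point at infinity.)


For each x in F_5, count y with y^2 = x^3 + 1 x + 2 mod 5:
  x = 1: RHS = 4, y in [2, 3]  -> 2 point(s)
  x = 4: RHS = 0, y in [0]  -> 1 point(s)
Affine points: 3. Add the point at infinity: total = 4.

#E(F_5) = 4


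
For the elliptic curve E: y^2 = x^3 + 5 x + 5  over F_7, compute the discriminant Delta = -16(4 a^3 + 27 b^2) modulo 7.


4 a^3 + 27 b^2 = 4*5^3 + 27*5^2 = 500 + 675 = 1175
Delta = -16 * (1175) = -18800
Delta mod 7 = 2

Delta = 2 (mod 7)


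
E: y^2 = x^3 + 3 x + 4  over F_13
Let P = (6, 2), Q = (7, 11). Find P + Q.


P != Q, so use the chord formula.
s = (y2 - y1) / (x2 - x1) = (9) / (1) mod 13 = 9
x3 = s^2 - x1 - x2 mod 13 = 9^2 - 6 - 7 = 3
y3 = s (x1 - x3) - y1 mod 13 = 9 * (6 - 3) - 2 = 12

P + Q = (3, 12)


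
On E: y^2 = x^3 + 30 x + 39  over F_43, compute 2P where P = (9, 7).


Doubling: s = (3 x1^2 + a) / (2 y1)
s = (3*9^2 + 30) / (2*7) mod 43 = 41
x3 = s^2 - 2 x1 mod 43 = 41^2 - 2*9 = 29
y3 = s (x1 - x3) - y1 mod 43 = 41 * (9 - 29) - 7 = 33

2P = (29, 33)


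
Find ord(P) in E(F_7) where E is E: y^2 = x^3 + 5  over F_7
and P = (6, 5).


Compute successive multiples of P until we hit O:
  1P = (6, 5)
  2P = (3, 5)
  3P = (5, 2)
  4P = (5, 5)
  5P = (3, 2)
  6P = (6, 2)
  7P = O

ord(P) = 7


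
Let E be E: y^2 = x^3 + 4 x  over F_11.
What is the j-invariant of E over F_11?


Delta = -16(4 a^3 + 27 b^2) mod 11 = 7
-1728 * (4 a)^3 = -1728 * (4*4)^3 mod 11 = 7
j = 7 * 7^(-1) mod 11 = 1

j = 1 (mod 11)


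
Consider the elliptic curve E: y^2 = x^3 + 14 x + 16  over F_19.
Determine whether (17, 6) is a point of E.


Check whether y^2 = x^3 + 14 x + 16 (mod 19) for (x, y) = (17, 6).
LHS: y^2 = 6^2 mod 19 = 17
RHS: x^3 + 14 x + 16 = 17^3 + 14*17 + 16 mod 19 = 18
LHS != RHS

No, not on the curve


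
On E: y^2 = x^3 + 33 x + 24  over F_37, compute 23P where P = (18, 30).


k = 23 = 10111_2 (binary, LSB first: 11101)
Double-and-add from P = (18, 30):
  bit 0 = 1: acc = O + (18, 30) = (18, 30)
  bit 1 = 1: acc = (18, 30) + (11, 4) = (15, 34)
  bit 2 = 1: acc = (15, 34) + (14, 14) = (1, 24)
  bit 3 = 0: acc unchanged = (1, 24)
  bit 4 = 1: acc = (1, 24) + (32, 20) = (25, 34)

23P = (25, 34)


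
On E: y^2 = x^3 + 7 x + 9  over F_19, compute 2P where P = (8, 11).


Doubling: s = (3 x1^2 + a) / (2 y1)
s = (3*8^2 + 7) / (2*11) mod 19 = 3
x3 = s^2 - 2 x1 mod 19 = 3^2 - 2*8 = 12
y3 = s (x1 - x3) - y1 mod 19 = 3 * (8 - 12) - 11 = 15

2P = (12, 15)


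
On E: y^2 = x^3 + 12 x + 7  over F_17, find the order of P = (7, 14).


Compute successive multiples of P until we hit O:
  1P = (7, 14)
  2P = (4, 0)
  3P = (7, 3)
  4P = O

ord(P) = 4


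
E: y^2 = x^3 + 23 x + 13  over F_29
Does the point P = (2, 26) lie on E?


Check whether y^2 = x^3 + 23 x + 13 (mod 29) for (x, y) = (2, 26).
LHS: y^2 = 26^2 mod 29 = 9
RHS: x^3 + 23 x + 13 = 2^3 + 23*2 + 13 mod 29 = 9
LHS = RHS

Yes, on the curve


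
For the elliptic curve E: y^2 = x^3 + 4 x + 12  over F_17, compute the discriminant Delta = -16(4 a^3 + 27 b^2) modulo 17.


4 a^3 + 27 b^2 = 4*4^3 + 27*12^2 = 256 + 3888 = 4144
Delta = -16 * (4144) = -66304
Delta mod 17 = 13

Delta = 13 (mod 17)


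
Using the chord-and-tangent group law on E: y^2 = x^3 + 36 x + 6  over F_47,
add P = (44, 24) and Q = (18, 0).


P != Q, so use the chord formula.
s = (y2 - y1) / (x2 - x1) = (23) / (21) mod 47 = 19
x3 = s^2 - x1 - x2 mod 47 = 19^2 - 44 - 18 = 17
y3 = s (x1 - x3) - y1 mod 47 = 19 * (44 - 17) - 24 = 19

P + Q = (17, 19)


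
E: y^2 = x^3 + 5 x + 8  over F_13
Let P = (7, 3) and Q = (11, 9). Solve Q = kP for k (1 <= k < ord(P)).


Enumerate multiples of P until we hit Q = (11, 9):
  1P = (7, 3)
  2P = (11, 4)
  3P = (4, 1)
  4P = (1, 1)
  5P = (8, 1)
  6P = (2, 0)
  7P = (8, 12)
  8P = (1, 12)
  9P = (4, 12)
  10P = (11, 9)
Match found at i = 10.

k = 10


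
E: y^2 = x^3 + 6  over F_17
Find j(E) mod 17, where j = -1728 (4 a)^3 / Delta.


Delta = -16(4 a^3 + 27 b^2) mod 17 = 3
-1728 * (4 a)^3 = -1728 * (4*0)^3 mod 17 = 0
j = 0 * 3^(-1) mod 17 = 0

j = 0 (mod 17)


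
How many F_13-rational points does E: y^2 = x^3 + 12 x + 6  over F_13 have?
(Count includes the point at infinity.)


For each x in F_13, count y with y^2 = x^3 + 12 x + 6 mod 13:
  x = 2: RHS = 12, y in [5, 8]  -> 2 point(s)
  x = 3: RHS = 4, y in [2, 11]  -> 2 point(s)
  x = 4: RHS = 1, y in [1, 12]  -> 2 point(s)
  x = 5: RHS = 9, y in [3, 10]  -> 2 point(s)
  x = 7: RHS = 4, y in [2, 11]  -> 2 point(s)
  x = 8: RHS = 3, y in [4, 9]  -> 2 point(s)
  x = 11: RHS = 0, y in [0]  -> 1 point(s)
Affine points: 13. Add the point at infinity: total = 14.

#E(F_13) = 14


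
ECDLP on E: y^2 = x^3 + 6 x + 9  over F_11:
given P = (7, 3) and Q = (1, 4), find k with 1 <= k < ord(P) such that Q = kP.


Enumerate multiples of P until we hit Q = (1, 4):
  1P = (7, 3)
  2P = (1, 7)
  3P = (1, 4)
Match found at i = 3.

k = 3


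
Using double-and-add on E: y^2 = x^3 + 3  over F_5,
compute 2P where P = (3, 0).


k = 2 = 10_2 (binary, LSB first: 01)
Double-and-add from P = (3, 0):
  bit 0 = 0: acc unchanged = O
  bit 1 = 1: acc = O + O = O

2P = O


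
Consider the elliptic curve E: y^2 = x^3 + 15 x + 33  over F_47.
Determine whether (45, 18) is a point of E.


Check whether y^2 = x^3 + 15 x + 33 (mod 47) for (x, y) = (45, 18).
LHS: y^2 = 18^2 mod 47 = 42
RHS: x^3 + 15 x + 33 = 45^3 + 15*45 + 33 mod 47 = 42
LHS = RHS

Yes, on the curve


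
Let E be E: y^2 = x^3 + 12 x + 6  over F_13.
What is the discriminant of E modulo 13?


4 a^3 + 27 b^2 = 4*12^3 + 27*6^2 = 6912 + 972 = 7884
Delta = -16 * (7884) = -126144
Delta mod 13 = 8

Delta = 8 (mod 13)


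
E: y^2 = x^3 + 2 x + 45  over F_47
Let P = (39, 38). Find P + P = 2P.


Doubling: s = (3 x1^2 + a) / (2 y1)
s = (3*39^2 + 2) / (2*38) mod 47 = 31
x3 = s^2 - 2 x1 mod 47 = 31^2 - 2*39 = 37
y3 = s (x1 - x3) - y1 mod 47 = 31 * (39 - 37) - 38 = 24

2P = (37, 24)


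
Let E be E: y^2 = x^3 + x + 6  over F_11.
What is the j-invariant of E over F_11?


Delta = -16(4 a^3 + 27 b^2) mod 11 = 4
-1728 * (4 a)^3 = -1728 * (4*1)^3 mod 11 = 2
j = 2 * 4^(-1) mod 11 = 6

j = 6 (mod 11)


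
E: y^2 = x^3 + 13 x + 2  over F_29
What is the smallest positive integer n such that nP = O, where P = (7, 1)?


Compute successive multiples of P until we hit O:
  1P = (7, 1)
  2P = (6, 21)
  3P = (10, 1)
  4P = (12, 28)
  5P = (9, 23)
  6P = (18, 23)
  7P = (8, 26)
  8P = (1, 4)
  ... (continuing to 27P)
  27P = O

ord(P) = 27


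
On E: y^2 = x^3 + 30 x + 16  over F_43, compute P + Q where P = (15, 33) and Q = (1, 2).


P != Q, so use the chord formula.
s = (y2 - y1) / (x2 - x1) = (12) / (29) mod 43 = 36
x3 = s^2 - x1 - x2 mod 43 = 36^2 - 15 - 1 = 33
y3 = s (x1 - x3) - y1 mod 43 = 36 * (15 - 33) - 33 = 7

P + Q = (33, 7)


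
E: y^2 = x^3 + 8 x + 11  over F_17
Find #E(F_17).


For each x in F_17, count y with y^2 = x^3 + 8 x + 11 mod 17:
  x = 2: RHS = 1, y in [1, 16]  -> 2 point(s)
  x = 7: RHS = 2, y in [6, 11]  -> 2 point(s)
  x = 8: RHS = 9, y in [3, 14]  -> 2 point(s)
  x = 9: RHS = 13, y in [8, 9]  -> 2 point(s)
  x = 11: RHS = 2, y in [6, 11]  -> 2 point(s)
  x = 12: RHS = 16, y in [4, 13]  -> 2 point(s)
  x = 13: RHS = 0, y in [0]  -> 1 point(s)
  x = 15: RHS = 4, y in [2, 15]  -> 2 point(s)
  x = 16: RHS = 2, y in [6, 11]  -> 2 point(s)
Affine points: 17. Add the point at infinity: total = 18.

#E(F_17) = 18


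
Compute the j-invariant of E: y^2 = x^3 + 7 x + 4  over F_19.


Delta = -16(4 a^3 + 27 b^2) mod 19 = 16
-1728 * (4 a)^3 = -1728 * (4*7)^3 mod 19 = 7
j = 7 * 16^(-1) mod 19 = 4

j = 4 (mod 19)


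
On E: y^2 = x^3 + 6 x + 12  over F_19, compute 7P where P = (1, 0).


k = 7 = 111_2 (binary, LSB first: 111)
Double-and-add from P = (1, 0):
  bit 0 = 1: acc = O + (1, 0) = (1, 0)
  bit 1 = 1: acc = (1, 0) + O = (1, 0)
  bit 2 = 1: acc = (1, 0) + O = (1, 0)

7P = (1, 0)


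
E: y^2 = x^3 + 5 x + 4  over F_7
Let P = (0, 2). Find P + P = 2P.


Doubling: s = (3 x1^2 + a) / (2 y1)
s = (3*0^2 + 5) / (2*2) mod 7 = 3
x3 = s^2 - 2 x1 mod 7 = 3^2 - 2*0 = 2
y3 = s (x1 - x3) - y1 mod 7 = 3 * (0 - 2) - 2 = 6

2P = (2, 6)


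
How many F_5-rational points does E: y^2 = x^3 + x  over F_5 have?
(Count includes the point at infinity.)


For each x in F_5, count y with y^2 = x^3 + 1 x + 0 mod 5:
  x = 0: RHS = 0, y in [0]  -> 1 point(s)
  x = 2: RHS = 0, y in [0]  -> 1 point(s)
  x = 3: RHS = 0, y in [0]  -> 1 point(s)
Affine points: 3. Add the point at infinity: total = 4.

#E(F_5) = 4


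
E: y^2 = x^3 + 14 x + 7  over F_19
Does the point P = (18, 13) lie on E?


Check whether y^2 = x^3 + 14 x + 7 (mod 19) for (x, y) = (18, 13).
LHS: y^2 = 13^2 mod 19 = 17
RHS: x^3 + 14 x + 7 = 18^3 + 14*18 + 7 mod 19 = 11
LHS != RHS

No, not on the curve


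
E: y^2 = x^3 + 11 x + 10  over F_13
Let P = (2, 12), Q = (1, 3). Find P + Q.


P != Q, so use the chord formula.
s = (y2 - y1) / (x2 - x1) = (4) / (12) mod 13 = 9
x3 = s^2 - x1 - x2 mod 13 = 9^2 - 2 - 1 = 0
y3 = s (x1 - x3) - y1 mod 13 = 9 * (2 - 0) - 12 = 6

P + Q = (0, 6)


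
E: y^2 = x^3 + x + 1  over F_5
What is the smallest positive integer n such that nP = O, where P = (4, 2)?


Compute successive multiples of P until we hit O:
  1P = (4, 2)
  2P = (3, 4)
  3P = (2, 4)
  4P = (0, 4)
  5P = (0, 1)
  6P = (2, 1)
  7P = (3, 1)
  8P = (4, 3)
  ... (continuing to 9P)
  9P = O

ord(P) = 9


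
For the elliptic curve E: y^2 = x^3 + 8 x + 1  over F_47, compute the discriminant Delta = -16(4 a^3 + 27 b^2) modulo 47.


4 a^3 + 27 b^2 = 4*8^3 + 27*1^2 = 2048 + 27 = 2075
Delta = -16 * (2075) = -33200
Delta mod 47 = 29

Delta = 29 (mod 47)


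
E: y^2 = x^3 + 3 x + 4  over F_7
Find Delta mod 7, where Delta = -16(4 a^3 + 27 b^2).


4 a^3 + 27 b^2 = 4*3^3 + 27*4^2 = 108 + 432 = 540
Delta = -16 * (540) = -8640
Delta mod 7 = 5

Delta = 5 (mod 7)


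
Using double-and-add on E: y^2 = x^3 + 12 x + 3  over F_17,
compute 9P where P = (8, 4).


k = 9 = 1001_2 (binary, LSB first: 1001)
Double-and-add from P = (8, 4):
  bit 0 = 1: acc = O + (8, 4) = (8, 4)
  bit 1 = 0: acc unchanged = (8, 4)
  bit 2 = 0: acc unchanged = (8, 4)
  bit 3 = 1: acc = (8, 4) + (2, 1) = (3, 7)

9P = (3, 7)


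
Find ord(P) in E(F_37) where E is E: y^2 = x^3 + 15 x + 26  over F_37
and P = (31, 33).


Compute successive multiples of P until we hit O:
  1P = (31, 33)
  2P = (5, 2)
  3P = (12, 11)
  4P = (6, 31)
  5P = (36, 11)
  6P = (16, 12)
  7P = (26, 11)
  8P = (26, 26)
  ... (continuing to 15P)
  15P = O

ord(P) = 15


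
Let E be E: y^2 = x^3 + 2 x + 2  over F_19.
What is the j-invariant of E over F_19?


Delta = -16(4 a^3 + 27 b^2) mod 19 = 2
-1728 * (4 a)^3 = -1728 * (4*2)^3 mod 19 = 18
j = 18 * 2^(-1) mod 19 = 9

j = 9 (mod 19)


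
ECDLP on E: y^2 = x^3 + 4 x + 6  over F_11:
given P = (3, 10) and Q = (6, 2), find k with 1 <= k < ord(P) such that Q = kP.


Enumerate multiples of P until we hit Q = (6, 2):
  1P = (3, 10)
  2P = (6, 9)
  3P = (7, 6)
  4P = (2, 0)
  5P = (7, 5)
  6P = (6, 2)
Match found at i = 6.

k = 6


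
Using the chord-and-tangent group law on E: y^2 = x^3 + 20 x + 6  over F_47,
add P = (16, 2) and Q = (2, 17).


P != Q, so use the chord formula.
s = (y2 - y1) / (x2 - x1) = (15) / (33) mod 47 = 9
x3 = s^2 - x1 - x2 mod 47 = 9^2 - 16 - 2 = 16
y3 = s (x1 - x3) - y1 mod 47 = 9 * (16 - 16) - 2 = 45

P + Q = (16, 45)


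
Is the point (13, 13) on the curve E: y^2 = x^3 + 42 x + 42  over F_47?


Check whether y^2 = x^3 + 42 x + 42 (mod 47) for (x, y) = (13, 13).
LHS: y^2 = 13^2 mod 47 = 28
RHS: x^3 + 42 x + 42 = 13^3 + 42*13 + 42 mod 47 = 12
LHS != RHS

No, not on the curve


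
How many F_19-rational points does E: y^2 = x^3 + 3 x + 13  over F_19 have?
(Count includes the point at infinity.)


For each x in F_19, count y with y^2 = x^3 + 3 x + 13 mod 19:
  x = 1: RHS = 17, y in [6, 13]  -> 2 point(s)
  x = 3: RHS = 11, y in [7, 12]  -> 2 point(s)
  x = 5: RHS = 1, y in [1, 18]  -> 2 point(s)
  x = 6: RHS = 0, y in [0]  -> 1 point(s)
  x = 7: RHS = 16, y in [4, 15]  -> 2 point(s)
  x = 8: RHS = 17, y in [6, 13]  -> 2 point(s)
  x = 9: RHS = 9, y in [3, 16]  -> 2 point(s)
  x = 10: RHS = 17, y in [6, 13]  -> 2 point(s)
  x = 11: RHS = 9, y in [3, 16]  -> 2 point(s)
  x = 13: RHS = 7, y in [8, 11]  -> 2 point(s)
  x = 14: RHS = 6, y in [5, 14]  -> 2 point(s)
  x = 18: RHS = 9, y in [3, 16]  -> 2 point(s)
Affine points: 23. Add the point at infinity: total = 24.

#E(F_19) = 24


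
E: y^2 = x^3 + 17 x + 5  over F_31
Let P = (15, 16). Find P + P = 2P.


Doubling: s = (3 x1^2 + a) / (2 y1)
s = (3*15^2 + 17) / (2*16) mod 31 = 10
x3 = s^2 - 2 x1 mod 31 = 10^2 - 2*15 = 8
y3 = s (x1 - x3) - y1 mod 31 = 10 * (15 - 8) - 16 = 23

2P = (8, 23)


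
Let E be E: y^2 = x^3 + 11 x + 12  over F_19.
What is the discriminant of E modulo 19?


4 a^3 + 27 b^2 = 4*11^3 + 27*12^2 = 5324 + 3888 = 9212
Delta = -16 * (9212) = -147392
Delta mod 19 = 10

Delta = 10 (mod 19)


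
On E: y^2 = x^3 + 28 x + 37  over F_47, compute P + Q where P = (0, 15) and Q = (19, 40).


P != Q, so use the chord formula.
s = (y2 - y1) / (x2 - x1) = (25) / (19) mod 47 = 31
x3 = s^2 - x1 - x2 mod 47 = 31^2 - 0 - 19 = 2
y3 = s (x1 - x3) - y1 mod 47 = 31 * (0 - 2) - 15 = 17

P + Q = (2, 17)


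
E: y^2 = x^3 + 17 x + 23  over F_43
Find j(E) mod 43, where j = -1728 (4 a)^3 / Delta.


Delta = -16(4 a^3 + 27 b^2) mod 43 = 1
-1728 * (4 a)^3 = -1728 * (4*17)^3 mod 43 = 1
j = 1 * 1^(-1) mod 43 = 1

j = 1 (mod 43)


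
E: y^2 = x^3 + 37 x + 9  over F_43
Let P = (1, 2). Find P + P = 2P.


Doubling: s = (3 x1^2 + a) / (2 y1)
s = (3*1^2 + 37) / (2*2) mod 43 = 10
x3 = s^2 - 2 x1 mod 43 = 10^2 - 2*1 = 12
y3 = s (x1 - x3) - y1 mod 43 = 10 * (1 - 12) - 2 = 17

2P = (12, 17)


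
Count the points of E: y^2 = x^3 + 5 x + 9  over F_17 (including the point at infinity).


For each x in F_17, count y with y^2 = x^3 + 5 x + 9 mod 17:
  x = 0: RHS = 9, y in [3, 14]  -> 2 point(s)
  x = 1: RHS = 15, y in [7, 10]  -> 2 point(s)
  x = 3: RHS = 0, y in [0]  -> 1 point(s)
  x = 4: RHS = 8, y in [5, 12]  -> 2 point(s)
  x = 6: RHS = 0, y in [0]  -> 1 point(s)
  x = 7: RHS = 13, y in [8, 9]  -> 2 point(s)
  x = 8: RHS = 0, y in [0]  -> 1 point(s)
  x = 9: RHS = 1, y in [1, 16]  -> 2 point(s)
  x = 11: RHS = 1, y in [1, 16]  -> 2 point(s)
  x = 14: RHS = 1, y in [1, 16]  -> 2 point(s)
  x = 15: RHS = 8, y in [5, 12]  -> 2 point(s)
Affine points: 19. Add the point at infinity: total = 20.

#E(F_17) = 20


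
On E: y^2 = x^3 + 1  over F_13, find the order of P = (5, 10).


Compute successive multiples of P until we hit O:
  1P = (5, 10)
  2P = (0, 12)
  3P = (4, 0)
  4P = (0, 1)
  5P = (5, 3)
  6P = O

ord(P) = 6


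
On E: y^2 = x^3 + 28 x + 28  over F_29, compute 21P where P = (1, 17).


k = 21 = 10101_2 (binary, LSB first: 10101)
Double-and-add from P = (1, 17):
  bit 0 = 1: acc = O + (1, 17) = (1, 17)
  bit 1 = 0: acc unchanged = (1, 17)
  bit 2 = 1: acc = (1, 17) + (12, 2) = (3, 20)
  bit 3 = 0: acc unchanged = (3, 20)
  bit 4 = 1: acc = (3, 20) + (24, 16) = (24, 13)

21P = (24, 13)


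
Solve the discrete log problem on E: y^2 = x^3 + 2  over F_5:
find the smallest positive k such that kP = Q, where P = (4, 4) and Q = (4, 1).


Enumerate multiples of P until we hit Q = (4, 1):
  1P = (4, 4)
  2P = (3, 2)
  3P = (2, 0)
  4P = (3, 3)
  5P = (4, 1)
Match found at i = 5.

k = 5


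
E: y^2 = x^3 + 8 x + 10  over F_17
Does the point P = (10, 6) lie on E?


Check whether y^2 = x^3 + 8 x + 10 (mod 17) for (x, y) = (10, 6).
LHS: y^2 = 6^2 mod 17 = 2
RHS: x^3 + 8 x + 10 = 10^3 + 8*10 + 10 mod 17 = 2
LHS = RHS

Yes, on the curve


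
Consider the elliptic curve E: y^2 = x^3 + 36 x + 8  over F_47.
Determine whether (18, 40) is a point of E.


Check whether y^2 = x^3 + 36 x + 8 (mod 47) for (x, y) = (18, 40).
LHS: y^2 = 40^2 mod 47 = 2
RHS: x^3 + 36 x + 8 = 18^3 + 36*18 + 8 mod 47 = 2
LHS = RHS

Yes, on the curve


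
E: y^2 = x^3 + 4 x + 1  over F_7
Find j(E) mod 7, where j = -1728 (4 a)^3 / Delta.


Delta = -16(4 a^3 + 27 b^2) mod 7 = 1
-1728 * (4 a)^3 = -1728 * (4*4)^3 mod 7 = 1
j = 1 * 1^(-1) mod 7 = 1

j = 1 (mod 7)


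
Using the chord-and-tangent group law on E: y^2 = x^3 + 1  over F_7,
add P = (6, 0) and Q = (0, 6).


P != Q, so use the chord formula.
s = (y2 - y1) / (x2 - x1) = (6) / (1) mod 7 = 6
x3 = s^2 - x1 - x2 mod 7 = 6^2 - 6 - 0 = 2
y3 = s (x1 - x3) - y1 mod 7 = 6 * (6 - 2) - 0 = 3

P + Q = (2, 3)


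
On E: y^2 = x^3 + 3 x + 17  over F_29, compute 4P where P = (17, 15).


k = 4 = 100_2 (binary, LSB first: 001)
Double-and-add from P = (17, 15):
  bit 0 = 0: acc unchanged = O
  bit 1 = 0: acc unchanged = O
  bit 2 = 1: acc = O + (4, 21) = (4, 21)

4P = (4, 21)


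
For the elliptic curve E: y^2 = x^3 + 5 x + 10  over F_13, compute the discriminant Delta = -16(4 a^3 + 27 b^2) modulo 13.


4 a^3 + 27 b^2 = 4*5^3 + 27*10^2 = 500 + 2700 = 3200
Delta = -16 * (3200) = -51200
Delta mod 13 = 7

Delta = 7 (mod 13)


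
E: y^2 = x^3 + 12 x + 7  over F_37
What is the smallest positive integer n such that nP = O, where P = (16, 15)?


Compute successive multiples of P until we hit O:
  1P = (16, 15)
  2P = (15, 11)
  3P = (22, 35)
  4P = (6, 6)
  5P = (11, 8)
  6P = (9, 17)
  7P = (0, 28)
  8P = (14, 25)
  ... (continuing to 39P)
  39P = O

ord(P) = 39


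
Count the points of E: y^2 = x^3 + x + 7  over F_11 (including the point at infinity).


For each x in F_11, count y with y^2 = x^3 + 1 x + 7 mod 11:
  x = 1: RHS = 9, y in [3, 8]  -> 2 point(s)
  x = 3: RHS = 4, y in [2, 9]  -> 2 point(s)
  x = 4: RHS = 9, y in [3, 8]  -> 2 point(s)
  x = 5: RHS = 5, y in [4, 7]  -> 2 point(s)
  x = 6: RHS = 9, y in [3, 8]  -> 2 point(s)
  x = 7: RHS = 5, y in [4, 7]  -> 2 point(s)
  x = 10: RHS = 5, y in [4, 7]  -> 2 point(s)
Affine points: 14. Add the point at infinity: total = 15.

#E(F_11) = 15


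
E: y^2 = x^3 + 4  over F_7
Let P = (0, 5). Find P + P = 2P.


Doubling: s = (3 x1^2 + a) / (2 y1)
s = (3*0^2 + 0) / (2*5) mod 7 = 0
x3 = s^2 - 2 x1 mod 7 = 0^2 - 2*0 = 0
y3 = s (x1 - x3) - y1 mod 7 = 0 * (0 - 0) - 5 = 2

2P = (0, 2)


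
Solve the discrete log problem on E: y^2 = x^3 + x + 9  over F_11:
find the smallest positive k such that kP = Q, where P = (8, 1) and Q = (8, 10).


Enumerate multiples of P until we hit Q = (8, 10):
  1P = (8, 1)
  2P = (4, 0)
  3P = (8, 10)
Match found at i = 3.

k = 3


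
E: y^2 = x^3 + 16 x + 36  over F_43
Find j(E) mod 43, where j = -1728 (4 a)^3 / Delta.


Delta = -16(4 a^3 + 27 b^2) mod 43 = 15
-1728 * (4 a)^3 = -1728 * (4*16)^3 mod 43 = 1
j = 1 * 15^(-1) mod 43 = 23

j = 23 (mod 43)


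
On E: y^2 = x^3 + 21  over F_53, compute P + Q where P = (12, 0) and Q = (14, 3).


P != Q, so use the chord formula.
s = (y2 - y1) / (x2 - x1) = (3) / (2) mod 53 = 28
x3 = s^2 - x1 - x2 mod 53 = 28^2 - 12 - 14 = 16
y3 = s (x1 - x3) - y1 mod 53 = 28 * (12 - 16) - 0 = 47

P + Q = (16, 47)


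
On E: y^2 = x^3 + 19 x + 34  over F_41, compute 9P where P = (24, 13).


k = 9 = 1001_2 (binary, LSB first: 1001)
Double-and-add from P = (24, 13):
  bit 0 = 1: acc = O + (24, 13) = (24, 13)
  bit 1 = 0: acc unchanged = (24, 13)
  bit 2 = 0: acc unchanged = (24, 13)
  bit 3 = 1: acc = (24, 13) + (29, 13) = (29, 28)

9P = (29, 28)


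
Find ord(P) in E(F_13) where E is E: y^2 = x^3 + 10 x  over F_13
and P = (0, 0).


Compute successive multiples of P until we hit O:
  1P = (0, 0)
  2P = O

ord(P) = 2


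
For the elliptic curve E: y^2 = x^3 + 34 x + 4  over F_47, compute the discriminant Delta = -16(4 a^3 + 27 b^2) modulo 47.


4 a^3 + 27 b^2 = 4*34^3 + 27*4^2 = 157216 + 432 = 157648
Delta = -16 * (157648) = -2522368
Delta mod 47 = 28

Delta = 28 (mod 47)


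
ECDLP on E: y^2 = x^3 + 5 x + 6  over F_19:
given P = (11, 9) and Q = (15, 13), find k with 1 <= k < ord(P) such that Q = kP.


Enumerate multiples of P until we hit Q = (15, 13):
  1P = (11, 9)
  2P = (8, 8)
  3P = (17, 8)
  4P = (0, 5)
  5P = (13, 11)
  6P = (15, 6)
  7P = (9, 18)
  8P = (5, 2)
  9P = (7, 2)
  10P = (10, 7)
  11P = (2, 9)
  12P = (6, 10)
  13P = (18, 0)
  14P = (6, 9)
  15P = (2, 10)
  16P = (10, 12)
  17P = (7, 17)
  18P = (5, 17)
  19P = (9, 1)
  20P = (15, 13)
Match found at i = 20.

k = 20


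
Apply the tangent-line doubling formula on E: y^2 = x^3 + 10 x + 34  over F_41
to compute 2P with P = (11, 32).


Doubling: s = (3 x1^2 + a) / (2 y1)
s = (3*11^2 + 10) / (2*32) mod 41 = 18
x3 = s^2 - 2 x1 mod 41 = 18^2 - 2*11 = 15
y3 = s (x1 - x3) - y1 mod 41 = 18 * (11 - 15) - 32 = 19

2P = (15, 19)


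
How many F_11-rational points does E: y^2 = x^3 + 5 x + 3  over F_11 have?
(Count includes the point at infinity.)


For each x in F_11, count y with y^2 = x^3 + 5 x + 3 mod 11:
  x = 0: RHS = 3, y in [5, 6]  -> 2 point(s)
  x = 1: RHS = 9, y in [3, 8]  -> 2 point(s)
  x = 3: RHS = 1, y in [1, 10]  -> 2 point(s)
  x = 8: RHS = 5, y in [4, 7]  -> 2 point(s)
Affine points: 8. Add the point at infinity: total = 9.

#E(F_11) = 9


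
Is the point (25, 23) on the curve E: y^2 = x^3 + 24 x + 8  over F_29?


Check whether y^2 = x^3 + 24 x + 8 (mod 29) for (x, y) = (25, 23).
LHS: y^2 = 23^2 mod 29 = 7
RHS: x^3 + 24 x + 8 = 25^3 + 24*25 + 8 mod 29 = 22
LHS != RHS

No, not on the curve


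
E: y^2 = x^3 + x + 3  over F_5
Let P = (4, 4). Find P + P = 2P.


Doubling: s = (3 x1^2 + a) / (2 y1)
s = (3*4^2 + 1) / (2*4) mod 5 = 3
x3 = s^2 - 2 x1 mod 5 = 3^2 - 2*4 = 1
y3 = s (x1 - x3) - y1 mod 5 = 3 * (4 - 1) - 4 = 0

2P = (1, 0)


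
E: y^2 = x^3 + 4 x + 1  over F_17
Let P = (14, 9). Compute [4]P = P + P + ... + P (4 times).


k = 4 = 100_2 (binary, LSB first: 001)
Double-and-add from P = (14, 9):
  bit 0 = 0: acc unchanged = O
  bit 1 = 0: acc unchanged = O
  bit 2 = 1: acc = O + (2, 0) = (2, 0)

4P = (2, 0)


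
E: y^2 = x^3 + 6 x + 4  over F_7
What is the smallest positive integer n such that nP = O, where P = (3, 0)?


Compute successive multiples of P until we hit O:
  1P = (3, 0)
  2P = O

ord(P) = 2


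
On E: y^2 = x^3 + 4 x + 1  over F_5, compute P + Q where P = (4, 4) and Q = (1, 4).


P != Q, so use the chord formula.
s = (y2 - y1) / (x2 - x1) = (0) / (2) mod 5 = 0
x3 = s^2 - x1 - x2 mod 5 = 0^2 - 4 - 1 = 0
y3 = s (x1 - x3) - y1 mod 5 = 0 * (4 - 0) - 4 = 1

P + Q = (0, 1)


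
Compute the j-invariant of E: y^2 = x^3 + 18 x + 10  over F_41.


Delta = -16(4 a^3 + 27 b^2) mod 41 = 30
-1728 * (4 a)^3 = -1728 * (4*18)^3 mod 41 = 14
j = 14 * 30^(-1) mod 41 = 36

j = 36 (mod 41)


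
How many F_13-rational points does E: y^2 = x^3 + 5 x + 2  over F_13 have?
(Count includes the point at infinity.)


For each x in F_13, count y with y^2 = x^3 + 5 x + 2 mod 13:
  x = 5: RHS = 9, y in [3, 10]  -> 2 point(s)
  x = 6: RHS = 1, y in [1, 12]  -> 2 point(s)
  x = 7: RHS = 3, y in [4, 9]  -> 2 point(s)
  x = 9: RHS = 9, y in [3, 10]  -> 2 point(s)
  x = 10: RHS = 12, y in [5, 8]  -> 2 point(s)
  x = 11: RHS = 10, y in [6, 7]  -> 2 point(s)
  x = 12: RHS = 9, y in [3, 10]  -> 2 point(s)
Affine points: 14. Add the point at infinity: total = 15.

#E(F_13) = 15


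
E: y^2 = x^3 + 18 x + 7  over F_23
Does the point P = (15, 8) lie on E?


Check whether y^2 = x^3 + 18 x + 7 (mod 23) for (x, y) = (15, 8).
LHS: y^2 = 8^2 mod 23 = 18
RHS: x^3 + 18 x + 7 = 15^3 + 18*15 + 7 mod 23 = 18
LHS = RHS

Yes, on the curve


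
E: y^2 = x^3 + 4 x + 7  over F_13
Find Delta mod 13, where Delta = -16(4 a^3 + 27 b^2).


4 a^3 + 27 b^2 = 4*4^3 + 27*7^2 = 256 + 1323 = 1579
Delta = -16 * (1579) = -25264
Delta mod 13 = 8

Delta = 8 (mod 13)


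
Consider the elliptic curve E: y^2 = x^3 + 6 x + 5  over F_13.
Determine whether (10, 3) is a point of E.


Check whether y^2 = x^3 + 6 x + 5 (mod 13) for (x, y) = (10, 3).
LHS: y^2 = 3^2 mod 13 = 9
RHS: x^3 + 6 x + 5 = 10^3 + 6*10 + 5 mod 13 = 12
LHS != RHS

No, not on the curve


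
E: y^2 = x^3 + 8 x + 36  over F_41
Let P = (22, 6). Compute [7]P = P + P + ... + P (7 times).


k = 7 = 111_2 (binary, LSB first: 111)
Double-and-add from P = (22, 6):
  bit 0 = 1: acc = O + (22, 6) = (22, 6)
  bit 1 = 1: acc = (22, 6) + (17, 1) = (3, 13)
  bit 2 = 1: acc = (3, 13) + (15, 13) = (23, 28)

7P = (23, 28)
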